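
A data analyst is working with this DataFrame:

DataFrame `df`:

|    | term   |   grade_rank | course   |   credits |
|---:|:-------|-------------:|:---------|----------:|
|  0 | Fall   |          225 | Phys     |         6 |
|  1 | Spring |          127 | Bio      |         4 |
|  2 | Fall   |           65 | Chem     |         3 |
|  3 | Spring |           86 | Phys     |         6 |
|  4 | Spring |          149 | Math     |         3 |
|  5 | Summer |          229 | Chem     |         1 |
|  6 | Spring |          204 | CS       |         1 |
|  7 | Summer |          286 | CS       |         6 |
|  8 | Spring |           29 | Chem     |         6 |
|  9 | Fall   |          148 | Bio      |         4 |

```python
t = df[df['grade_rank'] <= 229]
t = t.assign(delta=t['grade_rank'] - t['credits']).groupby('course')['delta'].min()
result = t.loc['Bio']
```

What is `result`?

filter rows where grade_rank <= 229:
     term  grade_rank course  credits
0    Fall         225   Phys        6
1  Spring         127    Bio        4
2    Fall          65   Chem        3
3  Spring          86   Phys        6
4  Spring         149   Math        3
5  Summer         229   Chem        1
6  Spring         204     CS        1
8  Spring          29   Chem        6
9    Fall         148    Bio        4
add column delta = t['grade_rank'] - t['credits']:
     term  grade_rank course  credits  delta
0    Fall         225   Phys        6    219
1  Spring         127    Bio        4    123
2    Fall          65   Chem        3     62
3  Spring          86   Phys        6     80
4  Spring         149   Math        3    146
5  Summer         229   Chem        1    228
6  Spring         204     CS        1    203
8  Spring          29   Chem        6     23
9    Fall         148    Bio        4    144
group by course, min of delta:
course
Bio     123
CS      203
Chem     23
Math    146
Phys     80
Name: delta, dtype: int64
Reading off the value at index 'Bio', we get 123.

123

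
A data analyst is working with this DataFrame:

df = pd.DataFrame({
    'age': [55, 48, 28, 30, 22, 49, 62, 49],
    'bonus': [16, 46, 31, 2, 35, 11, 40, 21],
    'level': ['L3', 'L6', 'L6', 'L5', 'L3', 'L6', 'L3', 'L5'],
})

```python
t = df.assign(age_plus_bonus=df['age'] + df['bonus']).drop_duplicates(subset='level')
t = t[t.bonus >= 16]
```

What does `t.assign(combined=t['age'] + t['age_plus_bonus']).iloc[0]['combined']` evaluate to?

add column age_plus_bonus = df['age'] + df['bonus']:
   age  bonus level  age_plus_bonus
0   55     16    L3              71
1   48     46    L6              94
2   28     31    L6              59
3   30      2    L5              32
4   22     35    L3              57
5   49     11    L6              60
6   62     40    L3             102
7   49     21    L5              70
drop duplicate level (keep=first):
   age  bonus level  age_plus_bonus
0   55     16    L3              71
1   48     46    L6              94
3   30      2    L5              32
filter rows where bonus >= 16:
   age  bonus level  age_plus_bonus
0   55     16    L3              71
1   48     46    L6              94
add column combined = t['age'] + t['age_plus_bonus']:
   age  bonus level  age_plus_bonus  combined
0   55     16    L3              71       126
1   48     46    L6              94       142
Hence 126.

126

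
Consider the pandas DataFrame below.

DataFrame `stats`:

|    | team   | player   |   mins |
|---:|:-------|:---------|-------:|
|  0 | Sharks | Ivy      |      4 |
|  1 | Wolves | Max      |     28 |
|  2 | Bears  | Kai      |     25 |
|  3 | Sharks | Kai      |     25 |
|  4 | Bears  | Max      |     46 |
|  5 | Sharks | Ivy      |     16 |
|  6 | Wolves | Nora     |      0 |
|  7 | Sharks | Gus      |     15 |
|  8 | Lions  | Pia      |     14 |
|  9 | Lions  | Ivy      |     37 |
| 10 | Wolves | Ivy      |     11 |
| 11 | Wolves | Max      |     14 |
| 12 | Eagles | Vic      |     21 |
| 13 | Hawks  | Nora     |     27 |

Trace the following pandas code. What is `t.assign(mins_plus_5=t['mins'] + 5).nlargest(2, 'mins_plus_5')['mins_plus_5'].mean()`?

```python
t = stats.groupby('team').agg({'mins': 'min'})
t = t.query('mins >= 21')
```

31.0

group by team, min of mins:
        mins
team        
Bears     25
Eagles    21
Hawks     27
Lions     14
Sharks     4
Wolves     0
filter rows where mins >= 21:
        mins
team        
Bears     25
Eagles    21
Hawks     27
add column mins_plus_5 = t['mins'] + 5:
        mins  mins_plus_5
team                     
Bears     25           30
Eagles    21           26
Hawks     27           32
take 2 rows with largest mins_plus_5:
       mins  mins_plus_5
team                    
Hawks    27           32
Bears    25           30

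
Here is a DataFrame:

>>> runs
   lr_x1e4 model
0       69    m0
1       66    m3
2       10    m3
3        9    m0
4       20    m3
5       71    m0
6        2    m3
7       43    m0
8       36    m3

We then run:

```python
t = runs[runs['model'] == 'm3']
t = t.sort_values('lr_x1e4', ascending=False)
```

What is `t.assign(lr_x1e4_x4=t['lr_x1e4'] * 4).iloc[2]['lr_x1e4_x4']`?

80

filter rows where model == 'm3':
   lr_x1e4 model
1       66    m3
2       10    m3
4       20    m3
6        2    m3
8       36    m3
sort by lr_x1e4 descending:
   lr_x1e4 model
1       66    m3
8       36    m3
4       20    m3
2       10    m3
6        2    m3
add column lr_x1e4_x4 = t['lr_x1e4'] * 4:
   lr_x1e4 model  lr_x1e4_x4
1       66    m3         264
8       36    m3         144
4       20    m3          80
2       10    m3          40
6        2    m3           8
Reading off the value at position 2, column 'lr_x1e4_x4', we get 80.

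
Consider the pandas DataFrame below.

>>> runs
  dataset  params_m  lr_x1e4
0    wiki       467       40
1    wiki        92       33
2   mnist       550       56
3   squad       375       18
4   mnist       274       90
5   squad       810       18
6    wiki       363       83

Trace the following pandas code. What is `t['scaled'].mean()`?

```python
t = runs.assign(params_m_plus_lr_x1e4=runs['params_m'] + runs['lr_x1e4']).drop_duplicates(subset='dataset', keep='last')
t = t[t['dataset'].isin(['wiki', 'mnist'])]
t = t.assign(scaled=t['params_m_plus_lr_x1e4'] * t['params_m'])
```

add column params_m_plus_lr_x1e4 = runs['params_m'] + runs['lr_x1e4']:
  dataset  params_m  lr_x1e4  params_m_plus_lr_x1e4
0    wiki       467       40                    507
1    wiki        92       33                    125
2   mnist       550       56                    606
3   squad       375       18                    393
4   mnist       274       90                    364
5   squad       810       18                    828
6    wiki       363       83                    446
drop duplicate dataset (keep=last):
  dataset  params_m  lr_x1e4  params_m_plus_lr_x1e4
4   mnist       274       90                    364
5   squad       810       18                    828
6    wiki       363       83                    446
filter rows where dataset in ['wiki', 'mnist']:
  dataset  params_m  lr_x1e4  params_m_plus_lr_x1e4
4   mnist       274       90                    364
6    wiki       363       83                    446
add column scaled = t['params_m_plus_lr_x1e4'] * t['params_m']:
  dataset  params_m  lr_x1e4  params_m_plus_lr_x1e4  scaled
4   mnist       274       90                    364   99736
6    wiki       363       83                    446  161898

130817.0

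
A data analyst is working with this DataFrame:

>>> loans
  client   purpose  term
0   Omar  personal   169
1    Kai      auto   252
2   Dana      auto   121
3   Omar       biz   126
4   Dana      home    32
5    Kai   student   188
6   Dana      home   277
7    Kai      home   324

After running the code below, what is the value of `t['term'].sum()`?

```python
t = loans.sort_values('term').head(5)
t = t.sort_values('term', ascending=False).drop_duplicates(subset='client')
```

478

sort by term:
  client   purpose  term
4   Dana      home    32
2   Dana      auto   121
3   Omar       biz   126
0   Omar  personal   169
5    Kai   student   188
1    Kai      auto   252
6   Dana      home   277
7    Kai      home   324
take first 5 rows:
  client   purpose  term
4   Dana      home    32
2   Dana      auto   121
3   Omar       biz   126
0   Omar  personal   169
5    Kai   student   188
sort by term descending:
  client   purpose  term
5    Kai   student   188
0   Omar  personal   169
3   Omar       biz   126
2   Dana      auto   121
4   Dana      home    32
drop duplicate client (keep=first):
  client   purpose  term
5    Kai   student   188
0   Omar  personal   169
2   Dana      auto   121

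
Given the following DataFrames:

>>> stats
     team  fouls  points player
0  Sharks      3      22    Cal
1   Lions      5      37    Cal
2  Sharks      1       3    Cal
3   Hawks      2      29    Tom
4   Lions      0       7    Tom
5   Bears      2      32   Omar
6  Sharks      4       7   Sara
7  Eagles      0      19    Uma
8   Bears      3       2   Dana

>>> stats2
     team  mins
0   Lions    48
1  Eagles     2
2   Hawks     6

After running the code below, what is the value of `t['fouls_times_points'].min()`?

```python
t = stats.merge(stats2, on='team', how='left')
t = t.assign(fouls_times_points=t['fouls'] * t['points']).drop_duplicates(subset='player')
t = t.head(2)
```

merge on 'team' (how='left') → 9 rows:
     team  fouls  points player  mins
0  Sharks      3      22    Cal   NaN
1   Lions      5      37    Cal  48.0
2  Sharks      1       3    Cal   NaN
3   Hawks      2      29    Tom   6.0
4   Lions      0       7    Tom  48.0
5   Bears      2      32   Omar   NaN
6  Sharks      4       7   Sara   NaN
7  Eagles      0      19    Uma   2.0
8   Bears      3       2   Dana   NaN
add column fouls_times_points = t['fouls'] * t['points']:
     team  fouls  points player  mins  fouls_times_points
0  Sharks      3      22    Cal   NaN                  66
1   Lions      5      37    Cal  48.0                 185
2  Sharks      1       3    Cal   NaN                   3
3   Hawks      2      29    Tom   6.0                  58
4   Lions      0       7    Tom  48.0                   0
5   Bears      2      32   Omar   NaN                  64
6  Sharks      4       7   Sara   NaN                  28
7  Eagles      0      19    Uma   2.0                   0
8   Bears      3       2   Dana   NaN                   6
drop duplicate player (keep=first):
     team  fouls  points player  mins  fouls_times_points
0  Sharks      3      22    Cal   NaN                  66
3   Hawks      2      29    Tom   6.0                  58
5   Bears      2      32   Omar   NaN                  64
6  Sharks      4       7   Sara   NaN                  28
7  Eagles      0      19    Uma   2.0                   0
8   Bears      3       2   Dana   NaN                   6
take first 2 rows:
     team  fouls  points player  mins  fouls_times_points
0  Sharks      3      22    Cal   NaN                  66
3   Hawks      2      29    Tom   6.0                  58
min of column 'fouls_times_points' → 58

58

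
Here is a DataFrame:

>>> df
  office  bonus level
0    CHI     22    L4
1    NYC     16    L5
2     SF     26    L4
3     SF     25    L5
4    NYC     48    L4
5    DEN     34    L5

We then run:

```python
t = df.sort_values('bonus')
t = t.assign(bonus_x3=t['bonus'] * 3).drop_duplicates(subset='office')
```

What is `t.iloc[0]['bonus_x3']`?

sort by bonus:
  office  bonus level
1    NYC     16    L5
0    CHI     22    L4
3     SF     25    L5
2     SF     26    L4
5    DEN     34    L5
4    NYC     48    L4
add column bonus_x3 = t['bonus'] * 3:
  office  bonus level  bonus_x3
1    NYC     16    L5        48
0    CHI     22    L4        66
3     SF     25    L5        75
2     SF     26    L4        78
5    DEN     34    L5       102
4    NYC     48    L4       144
drop duplicate office (keep=first):
  office  bonus level  bonus_x3
1    NYC     16    L5        48
0    CHI     22    L4        66
3     SF     25    L5        75
5    DEN     34    L5       102

48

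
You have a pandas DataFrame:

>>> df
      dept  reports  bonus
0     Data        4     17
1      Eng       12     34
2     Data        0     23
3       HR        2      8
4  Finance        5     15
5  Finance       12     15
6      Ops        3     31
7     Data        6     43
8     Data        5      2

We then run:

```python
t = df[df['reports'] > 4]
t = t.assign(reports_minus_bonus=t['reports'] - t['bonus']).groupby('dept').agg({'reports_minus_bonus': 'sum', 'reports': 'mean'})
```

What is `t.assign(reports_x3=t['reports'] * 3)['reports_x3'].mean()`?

filter rows where reports > 4:
      dept  reports  bonus
1      Eng       12     34
4  Finance        5     15
5  Finance       12     15
7     Data        6     43
8     Data        5      2
add column reports_minus_bonus = t['reports'] - t['bonus']:
      dept  reports  bonus  reports_minus_bonus
1      Eng       12     34                  -22
4  Finance        5     15                  -10
5  Finance       12     15                   -3
7     Data        6     43                  -37
8     Data        5      2                    3
group by dept: sum(reports_minus_bonus), mean(reports):
         reports_minus_bonus  reports
dept                                 
Data                     -34      5.5
Eng                      -22     12.0
Finance                  -13      8.5
add column reports_x3 = t['reports'] * 3:
         reports_minus_bonus  reports  reports_x3
dept                                             
Data                     -34      5.5        16.5
Eng                      -22     12.0        36.0
Finance                  -13      8.5        25.5

26.0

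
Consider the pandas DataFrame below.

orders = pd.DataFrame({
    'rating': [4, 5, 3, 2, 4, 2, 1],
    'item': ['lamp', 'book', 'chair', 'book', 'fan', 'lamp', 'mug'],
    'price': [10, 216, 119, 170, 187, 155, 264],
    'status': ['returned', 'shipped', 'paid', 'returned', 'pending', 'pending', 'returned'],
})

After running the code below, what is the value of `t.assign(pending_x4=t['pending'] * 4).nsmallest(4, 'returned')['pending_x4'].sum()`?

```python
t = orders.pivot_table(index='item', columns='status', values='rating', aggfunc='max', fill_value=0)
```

16

pivot: rows=item, cols=status, max(rating):
status  paid  pending  returned  shipped
item                                    
book       0        0         2        5
chair      3        0         0        0
fan        0        4         0        0
lamp       0        2         4        0
mug        0        0         1        0
add column pending_x4 = t['pending'] * 4:
status  paid  pending  returned  shipped  pending_x4
item                                                
book       0        0         2        5           0
chair      3        0         0        0           0
fan        0        4         0        0          16
lamp       0        2         4        0           8
mug        0        0         1        0           0
take 4 rows with smallest returned:
status  paid  pending  returned  shipped  pending_x4
item                                                
chair      3        0         0        0           0
fan        0        4         0        0          16
mug        0        0         1        0           0
book       0        0         2        5           0
The sum of column 'pending_x4' is 16.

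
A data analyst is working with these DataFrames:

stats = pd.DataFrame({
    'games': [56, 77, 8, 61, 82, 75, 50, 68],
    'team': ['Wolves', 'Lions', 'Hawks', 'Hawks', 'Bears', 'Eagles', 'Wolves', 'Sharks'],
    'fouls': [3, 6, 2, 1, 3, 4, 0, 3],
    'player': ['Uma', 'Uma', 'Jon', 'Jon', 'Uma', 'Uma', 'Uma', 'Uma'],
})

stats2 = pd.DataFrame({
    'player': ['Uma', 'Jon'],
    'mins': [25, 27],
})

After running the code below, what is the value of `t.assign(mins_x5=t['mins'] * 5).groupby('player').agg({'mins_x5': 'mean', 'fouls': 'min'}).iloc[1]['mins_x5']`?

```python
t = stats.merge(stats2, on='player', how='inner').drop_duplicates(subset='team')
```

merge on 'player' (how='inner') → 8 rows:
   games    team  fouls player  mins
0     56  Wolves      3    Uma    25
1     77   Lions      6    Uma    25
2      8   Hawks      2    Jon    27
3     61   Hawks      1    Jon    27
4     82   Bears      3    Uma    25
5     75  Eagles      4    Uma    25
6     50  Wolves      0    Uma    25
7     68  Sharks      3    Uma    25
drop duplicate team (keep=first):
   games    team  fouls player  mins
0     56  Wolves      3    Uma    25
1     77   Lions      6    Uma    25
2      8   Hawks      2    Jon    27
4     82   Bears      3    Uma    25
5     75  Eagles      4    Uma    25
7     68  Sharks      3    Uma    25
add column mins_x5 = t['mins'] * 5:
   games    team  fouls player  mins  mins_x5
0     56  Wolves      3    Uma    25      125
1     77   Lions      6    Uma    25      125
2      8   Hawks      2    Jon    27      135
4     82   Bears      3    Uma    25      125
5     75  Eagles      4    Uma    25      125
7     68  Sharks      3    Uma    25      125
group by player: mean(mins_x5), min(fouls):
        mins_x5  fouls
player                
Jon       135.0      2
Uma       125.0      3
Reading off the value at position 1, column 'mins_x5', we get 125.0.

125.0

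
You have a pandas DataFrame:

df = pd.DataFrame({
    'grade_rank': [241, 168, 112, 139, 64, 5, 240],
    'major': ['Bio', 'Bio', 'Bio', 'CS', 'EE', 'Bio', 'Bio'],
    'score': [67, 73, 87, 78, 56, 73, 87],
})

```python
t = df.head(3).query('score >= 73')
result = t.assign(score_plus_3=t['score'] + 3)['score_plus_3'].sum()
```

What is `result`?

166

take first 3 rows:
   grade_rank major  score
0         241   Bio     67
1         168   Bio     73
2         112   Bio     87
filter rows where score >= 73:
   grade_rank major  score
1         168   Bio     73
2         112   Bio     87
add column score_plus_3 = t['score'] + 3:
   grade_rank major  score  score_plus_3
1         168   Bio     73            76
2         112   Bio     87            90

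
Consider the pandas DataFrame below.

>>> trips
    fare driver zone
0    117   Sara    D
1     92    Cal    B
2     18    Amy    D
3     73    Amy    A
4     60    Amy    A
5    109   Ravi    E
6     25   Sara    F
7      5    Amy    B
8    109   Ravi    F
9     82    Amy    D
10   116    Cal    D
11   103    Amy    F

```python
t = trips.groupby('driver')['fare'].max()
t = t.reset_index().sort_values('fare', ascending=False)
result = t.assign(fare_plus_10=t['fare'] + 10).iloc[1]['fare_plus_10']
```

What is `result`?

group by driver, max of fare:
driver
Amy     103
Cal     116
Ravi    109
Sara    117
Name: fare, dtype: int64
reset_index():
  driver  fare
0    Amy   103
1    Cal   116
2   Ravi   109
3   Sara   117
sort by fare descending:
  driver  fare
3   Sara   117
1    Cal   116
2   Ravi   109
0    Amy   103
add column fare_plus_10 = t['fare'] + 10:
  driver  fare  fare_plus_10
3   Sara   117           127
1    Cal   116           126
2   Ravi   109           119
0    Amy   103           113

126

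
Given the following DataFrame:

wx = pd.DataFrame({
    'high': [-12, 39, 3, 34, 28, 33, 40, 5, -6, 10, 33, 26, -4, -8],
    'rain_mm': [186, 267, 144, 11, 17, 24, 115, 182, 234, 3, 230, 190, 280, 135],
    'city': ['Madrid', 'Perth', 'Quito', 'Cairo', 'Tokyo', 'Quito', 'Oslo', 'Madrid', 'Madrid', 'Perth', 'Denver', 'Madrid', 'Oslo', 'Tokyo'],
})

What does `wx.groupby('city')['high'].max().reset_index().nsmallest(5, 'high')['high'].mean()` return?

group by city, max of high:
city
Cairo     34
Denver    33
Madrid    26
Oslo      40
Perth     39
Quito     33
Tokyo     28
Name: high, dtype: int64
reset_index():
     city  high
0   Cairo    34
1  Denver    33
2  Madrid    26
3    Oslo    40
4   Perth    39
5   Quito    33
6   Tokyo    28
take 5 rows with smallest high:
     city  high
2  Madrid    26
6   Tokyo    28
1  Denver    33
5   Quito    33
0   Cairo    34

30.8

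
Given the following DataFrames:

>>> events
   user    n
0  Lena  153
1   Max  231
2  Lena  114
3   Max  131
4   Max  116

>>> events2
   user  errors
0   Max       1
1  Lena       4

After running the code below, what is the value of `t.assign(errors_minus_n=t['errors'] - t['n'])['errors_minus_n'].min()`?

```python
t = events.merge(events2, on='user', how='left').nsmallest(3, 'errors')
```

-230

merge on 'user' (how='left') → 5 rows:
   user    n  errors
0  Lena  153       4
1   Max  231       1
2  Lena  114       4
3   Max  131       1
4   Max  116       1
take 3 rows with smallest errors:
  user    n  errors
1  Max  231       1
3  Max  131       1
4  Max  116       1
add column errors_minus_n = t['errors'] - t['n']:
  user    n  errors  errors_minus_n
1  Max  231       1            -230
3  Max  131       1            -130
4  Max  116       1            -115
min of column 'errors_minus_n' → -230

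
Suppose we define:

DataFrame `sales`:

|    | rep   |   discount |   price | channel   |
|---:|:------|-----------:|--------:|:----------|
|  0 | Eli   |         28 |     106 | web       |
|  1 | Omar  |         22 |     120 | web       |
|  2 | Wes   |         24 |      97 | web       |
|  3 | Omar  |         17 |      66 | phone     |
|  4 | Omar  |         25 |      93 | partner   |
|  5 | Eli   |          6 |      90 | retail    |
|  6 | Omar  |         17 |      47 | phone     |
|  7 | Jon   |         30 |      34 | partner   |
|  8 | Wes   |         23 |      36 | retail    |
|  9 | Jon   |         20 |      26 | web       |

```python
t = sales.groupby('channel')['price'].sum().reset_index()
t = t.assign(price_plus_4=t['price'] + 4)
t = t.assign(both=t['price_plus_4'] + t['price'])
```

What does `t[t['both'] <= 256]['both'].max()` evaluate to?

group by channel, sum of price:
channel
partner    127
phone      113
retail     126
web        349
Name: price, dtype: int64
reset_index():
   channel  price
0  partner    127
1    phone    113
2   retail    126
3      web    349
add column price_plus_4 = t['price'] + 4:
   channel  price  price_plus_4
0  partner    127           131
1    phone    113           117
2   retail    126           130
3      web    349           353
add column both = t['price_plus_4'] + t['price']:
   channel  price  price_plus_4  both
0  partner    127           131   258
1    phone    113           117   230
2   retail    126           130   256
3      web    349           353   702
filter rows where both <= 256:
  channel  price  price_plus_4  both
1   phone    113           117   230
2  retail    126           130   256
Hence 256.

256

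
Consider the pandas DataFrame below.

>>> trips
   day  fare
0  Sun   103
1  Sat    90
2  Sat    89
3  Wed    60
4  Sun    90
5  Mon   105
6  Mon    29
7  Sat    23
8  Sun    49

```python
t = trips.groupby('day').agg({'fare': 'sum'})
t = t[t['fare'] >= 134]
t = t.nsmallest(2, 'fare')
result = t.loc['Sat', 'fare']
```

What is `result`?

202

group by day, sum of fare:
     fare
day      
Mon   134
Sat   202
Sun   242
Wed    60
filter rows where fare >= 134:
     fare
day      
Mon   134
Sat   202
Sun   242
take 2 rows with smallest fare:
     fare
day      
Mon   134
Sat   202
So loc['Sat', 'fare'] = 202.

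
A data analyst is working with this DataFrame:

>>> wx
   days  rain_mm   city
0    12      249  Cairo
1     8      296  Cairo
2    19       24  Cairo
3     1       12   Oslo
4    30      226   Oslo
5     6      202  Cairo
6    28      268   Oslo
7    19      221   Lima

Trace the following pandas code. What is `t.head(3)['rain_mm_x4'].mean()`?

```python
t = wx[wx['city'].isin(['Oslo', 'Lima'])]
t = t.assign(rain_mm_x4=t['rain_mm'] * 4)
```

674.666666667

filter rows where city in ['Oslo', 'Lima']:
   days  rain_mm  city
3     1       12  Oslo
4    30      226  Oslo
6    28      268  Oslo
7    19      221  Lima
add column rain_mm_x4 = t['rain_mm'] * 4:
   days  rain_mm  city  rain_mm_x4
3     1       12  Oslo          48
4    30      226  Oslo         904
6    28      268  Oslo        1072
7    19      221  Lima         884
take first 3 rows:
   days  rain_mm  city  rain_mm_x4
3     1       12  Oslo          48
4    30      226  Oslo         904
6    28      268  Oslo        1072
Finally, mean of column 'rain_mm_x4' = 674.666666667.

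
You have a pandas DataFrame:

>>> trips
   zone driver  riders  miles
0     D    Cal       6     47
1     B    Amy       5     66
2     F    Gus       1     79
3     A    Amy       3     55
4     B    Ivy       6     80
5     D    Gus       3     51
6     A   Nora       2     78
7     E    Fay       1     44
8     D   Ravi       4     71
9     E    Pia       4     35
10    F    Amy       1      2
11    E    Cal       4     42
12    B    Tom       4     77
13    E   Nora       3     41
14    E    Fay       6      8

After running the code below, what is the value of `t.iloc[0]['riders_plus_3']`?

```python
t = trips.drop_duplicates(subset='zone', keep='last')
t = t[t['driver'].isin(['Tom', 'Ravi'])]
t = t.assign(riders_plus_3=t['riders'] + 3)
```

7

drop duplicate zone (keep=last):
   zone driver  riders  miles
6     A   Nora       2     78
8     D   Ravi       4     71
10    F    Amy       1      2
12    B    Tom       4     77
14    E    Fay       6      8
filter rows where driver in ['Tom', 'Ravi']:
   zone driver  riders  miles
8     D   Ravi       4     71
12    B    Tom       4     77
add column riders_plus_3 = t['riders'] + 3:
   zone driver  riders  miles  riders_plus_3
8     D   Ravi       4     71              7
12    B    Tom       4     77              7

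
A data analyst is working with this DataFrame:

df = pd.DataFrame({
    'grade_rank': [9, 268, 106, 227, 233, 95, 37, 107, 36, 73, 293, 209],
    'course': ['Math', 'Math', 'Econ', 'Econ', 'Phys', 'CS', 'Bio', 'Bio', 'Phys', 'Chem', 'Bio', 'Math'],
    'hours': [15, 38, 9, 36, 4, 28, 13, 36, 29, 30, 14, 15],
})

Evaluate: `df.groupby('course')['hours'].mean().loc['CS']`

28.0

group by course, mean of hours:
course
Bio     21.000000
CS      28.000000
Chem    30.000000
Econ    22.500000
Math    22.666667
Phys    16.500000
Name: hours, dtype: float64
So loc['CS'] = 28.0.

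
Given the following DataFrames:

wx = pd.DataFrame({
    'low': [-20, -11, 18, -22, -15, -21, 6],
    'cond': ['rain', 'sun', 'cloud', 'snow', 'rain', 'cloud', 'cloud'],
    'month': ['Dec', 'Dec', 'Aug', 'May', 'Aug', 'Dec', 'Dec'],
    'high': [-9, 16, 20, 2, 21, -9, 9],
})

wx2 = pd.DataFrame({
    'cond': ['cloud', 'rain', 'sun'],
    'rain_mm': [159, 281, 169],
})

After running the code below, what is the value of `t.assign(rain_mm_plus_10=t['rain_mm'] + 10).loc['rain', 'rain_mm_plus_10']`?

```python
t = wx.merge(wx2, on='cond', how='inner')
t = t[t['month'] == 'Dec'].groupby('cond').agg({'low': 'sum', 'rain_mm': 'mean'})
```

merge on 'cond' (how='inner') → 6 rows:
   low   cond month  high  rain_mm
0  -20   rain   Dec    -9      281
1  -11    sun   Dec    16      169
2   18  cloud   Aug    20      159
3  -15   rain   Aug    21      281
4  -21  cloud   Dec    -9      159
5    6  cloud   Dec     9      159
filter rows where month == 'Dec':
   low   cond month  high  rain_mm
0  -20   rain   Dec    -9      281
1  -11    sun   Dec    16      169
4  -21  cloud   Dec    -9      159
5    6  cloud   Dec     9      159
group by cond: sum(low), mean(rain_mm):
       low  rain_mm
cond               
cloud  -15    159.0
rain   -20    281.0
sun    -11    169.0
add column rain_mm_plus_10 = t['rain_mm'] + 10:
       low  rain_mm  rain_mm_plus_10
cond                                
cloud  -15    159.0            169.0
rain   -20    281.0            291.0
sun    -11    169.0            179.0
Taking the value at row 'rain', column 'rain_mm_plus_10' gives 291.0.

291.0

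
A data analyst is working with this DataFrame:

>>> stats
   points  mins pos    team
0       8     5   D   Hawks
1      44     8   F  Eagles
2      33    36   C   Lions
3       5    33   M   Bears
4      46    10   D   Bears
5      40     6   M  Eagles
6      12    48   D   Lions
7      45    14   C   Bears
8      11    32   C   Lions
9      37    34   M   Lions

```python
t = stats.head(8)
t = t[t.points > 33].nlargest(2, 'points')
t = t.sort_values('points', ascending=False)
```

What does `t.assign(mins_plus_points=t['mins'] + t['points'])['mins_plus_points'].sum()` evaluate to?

take first 8 rows:
   points  mins pos    team
0       8     5   D   Hawks
1      44     8   F  Eagles
2      33    36   C   Lions
3       5    33   M   Bears
4      46    10   D   Bears
5      40     6   M  Eagles
6      12    48   D   Lions
7      45    14   C   Bears
filter rows where points > 33:
   points  mins pos    team
1      44     8   F  Eagles
4      46    10   D   Bears
5      40     6   M  Eagles
7      45    14   C   Bears
take 2 rows with largest points:
   points  mins pos   team
4      46    10   D  Bears
7      45    14   C  Bears
sort by points descending:
   points  mins pos   team
4      46    10   D  Bears
7      45    14   C  Bears
add column mins_plus_points = t['mins'] + t['points']:
   points  mins pos   team  mins_plus_points
4      46    10   D  Bears                56
7      45    14   C  Bears                59
So sum() = 115.

115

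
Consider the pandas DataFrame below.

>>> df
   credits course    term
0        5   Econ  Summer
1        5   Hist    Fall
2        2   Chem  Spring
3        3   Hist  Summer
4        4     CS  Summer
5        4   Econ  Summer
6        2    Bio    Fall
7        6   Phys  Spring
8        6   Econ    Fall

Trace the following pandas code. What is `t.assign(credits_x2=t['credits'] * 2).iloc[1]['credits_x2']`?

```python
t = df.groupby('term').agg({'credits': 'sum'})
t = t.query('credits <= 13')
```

16

group by term, sum of credits:
        credits
term           
Fall         13
Spring        8
Summer       16
filter rows where credits <= 13:
        credits
term           
Fall         13
Spring        8
add column credits_x2 = t['credits'] * 2:
        credits  credits_x2
term                       
Fall         13          26
Spring        8          16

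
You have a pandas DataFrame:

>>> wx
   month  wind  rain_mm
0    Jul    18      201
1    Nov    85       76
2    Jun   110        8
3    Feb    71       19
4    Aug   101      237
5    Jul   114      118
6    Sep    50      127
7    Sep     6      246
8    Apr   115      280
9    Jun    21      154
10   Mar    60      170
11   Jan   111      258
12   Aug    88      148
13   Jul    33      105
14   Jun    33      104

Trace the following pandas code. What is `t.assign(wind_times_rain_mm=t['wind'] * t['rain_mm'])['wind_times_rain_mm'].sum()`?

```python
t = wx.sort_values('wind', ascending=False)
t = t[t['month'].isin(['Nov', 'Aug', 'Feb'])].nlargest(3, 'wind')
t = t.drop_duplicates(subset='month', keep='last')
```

sort by wind descending:
   month  wind  rain_mm
8    Apr   115      280
5    Jul   114      118
11   Jan   111      258
2    Jun   110        8
4    Aug   101      237
12   Aug    88      148
1    Nov    85       76
3    Feb    71       19
10   Mar    60      170
6    Sep    50      127
13   Jul    33      105
14   Jun    33      104
9    Jun    21      154
0    Jul    18      201
7    Sep     6      246
filter rows where month in ['Nov', 'Aug', 'Feb']:
   month  wind  rain_mm
4    Aug   101      237
12   Aug    88      148
1    Nov    85       76
3    Feb    71       19
take 3 rows with largest wind:
   month  wind  rain_mm
4    Aug   101      237
12   Aug    88      148
1    Nov    85       76
drop duplicate month (keep=last):
   month  wind  rain_mm
12   Aug    88      148
1    Nov    85       76
add column wind_times_rain_mm = t['wind'] * t['rain_mm']:
   month  wind  rain_mm  wind_times_rain_mm
12   Aug    88      148               13024
1    Nov    85       76                6460
Finally, sum of column 'wind_times_rain_mm' = 19484.

19484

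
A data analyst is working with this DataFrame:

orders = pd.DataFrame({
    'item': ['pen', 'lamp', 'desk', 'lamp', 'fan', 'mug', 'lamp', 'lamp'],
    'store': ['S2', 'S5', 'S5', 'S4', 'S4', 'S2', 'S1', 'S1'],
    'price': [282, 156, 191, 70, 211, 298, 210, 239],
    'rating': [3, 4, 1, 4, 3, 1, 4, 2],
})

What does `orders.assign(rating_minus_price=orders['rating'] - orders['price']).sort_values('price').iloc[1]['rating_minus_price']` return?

-152

add column rating_minus_price = orders['rating'] - orders['price']:
   item store  price  rating  rating_minus_price
0   pen    S2    282       3                -279
1  lamp    S5    156       4                -152
2  desk    S5    191       1                -190
3  lamp    S4     70       4                 -66
4   fan    S4    211       3                -208
5   mug    S2    298       1                -297
6  lamp    S1    210       4                -206
7  lamp    S1    239       2                -237
sort by price:
   item store  price  rating  rating_minus_price
3  lamp    S4     70       4                 -66
1  lamp    S5    156       4                -152
2  desk    S5    191       1                -190
6  lamp    S1    210       4                -206
4   fan    S4    211       3                -208
7  lamp    S1    239       2                -237
0   pen    S2    282       3                -279
5   mug    S2    298       1                -297
Reading off the value at position 1, column 'rating_minus_price', we get -152.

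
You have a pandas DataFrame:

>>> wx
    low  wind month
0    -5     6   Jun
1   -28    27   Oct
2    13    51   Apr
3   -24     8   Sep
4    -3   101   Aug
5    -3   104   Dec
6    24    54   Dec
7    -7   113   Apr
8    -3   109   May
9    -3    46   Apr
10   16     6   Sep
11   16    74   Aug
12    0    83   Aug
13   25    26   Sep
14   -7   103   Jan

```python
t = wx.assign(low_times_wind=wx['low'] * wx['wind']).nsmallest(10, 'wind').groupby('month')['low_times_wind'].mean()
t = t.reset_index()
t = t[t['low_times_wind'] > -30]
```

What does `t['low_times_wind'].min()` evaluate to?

184.666666667

add column low_times_wind = wx['low'] * wx['wind']:
    low  wind month  low_times_wind
0    -5     6   Jun             -30
1   -28    27   Oct            -756
2    13    51   Apr             663
3   -24     8   Sep            -192
4    -3   101   Aug            -303
5    -3   104   Dec            -312
6    24    54   Dec            1296
7    -7   113   Apr            -791
8    -3   109   May            -327
9    -3    46   Apr            -138
10   16     6   Sep              96
11   16    74   Aug            1184
12    0    83   Aug               0
13   25    26   Sep             650
14   -7   103   Jan            -721
take 10 rows with smallest wind:
    low  wind month  low_times_wind
0    -5     6   Jun             -30
10   16     6   Sep              96
3   -24     8   Sep            -192
13   25    26   Sep             650
1   -28    27   Oct            -756
9    -3    46   Apr            -138
2    13    51   Apr             663
6    24    54   Dec            1296
11   16    74   Aug            1184
12    0    83   Aug               0
group by month, mean of low_times_wind:
month
Apr     262.500000
Aug     592.000000
Dec    1296.000000
Jun     -30.000000
Oct    -756.000000
Sep     184.666667
Name: low_times_wind, dtype: float64
reset_index():
  month  low_times_wind
0   Apr      262.500000
1   Aug      592.000000
2   Dec     1296.000000
3   Jun      -30.000000
4   Oct     -756.000000
5   Sep      184.666667
filter rows where low_times_wind > -30:
  month  low_times_wind
0   Apr      262.500000
1   Aug      592.000000
2   Dec     1296.000000
5   Sep      184.666667
So min() = 184.666666667.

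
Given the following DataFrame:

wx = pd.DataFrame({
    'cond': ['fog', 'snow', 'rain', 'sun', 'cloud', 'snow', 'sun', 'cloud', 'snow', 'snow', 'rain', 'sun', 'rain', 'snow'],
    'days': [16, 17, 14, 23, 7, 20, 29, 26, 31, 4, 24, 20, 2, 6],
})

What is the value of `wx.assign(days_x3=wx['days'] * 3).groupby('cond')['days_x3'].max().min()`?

add column days_x3 = wx['days'] * 3:
     cond  days  days_x3
0     fog    16       48
1    snow    17       51
2    rain    14       42
3     sun    23       69
4   cloud     7       21
5    snow    20       60
6     sun    29       87
7   cloud    26       78
8    snow    31       93
9    snow     4       12
10   rain    24       72
11    sun    20       60
12   rain     2        6
13   snow     6       18
group by cond, max of days_x3:
cond
cloud    78
fog      48
rain     72
snow     93
sun      87
Name: days_x3, dtype: int64
Taking the min of the resulting series gives 48.

48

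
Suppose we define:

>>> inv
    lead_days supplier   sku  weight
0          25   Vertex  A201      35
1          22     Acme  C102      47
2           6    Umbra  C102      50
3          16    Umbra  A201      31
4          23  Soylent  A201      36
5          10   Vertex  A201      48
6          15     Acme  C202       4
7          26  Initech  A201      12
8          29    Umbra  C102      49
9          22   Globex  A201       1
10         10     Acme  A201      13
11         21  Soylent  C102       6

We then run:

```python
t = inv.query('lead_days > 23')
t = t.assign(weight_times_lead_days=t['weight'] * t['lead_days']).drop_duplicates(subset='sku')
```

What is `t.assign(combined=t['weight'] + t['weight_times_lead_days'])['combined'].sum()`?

2380

filter rows where lead_days > 23:
   lead_days supplier   sku  weight
0         25   Vertex  A201      35
7         26  Initech  A201      12
8         29    Umbra  C102      49
add column weight_times_lead_days = t['weight'] * t['lead_days']:
   lead_days supplier   sku  weight  weight_times_lead_days
0         25   Vertex  A201      35                     875
7         26  Initech  A201      12                     312
8         29    Umbra  C102      49                    1421
drop duplicate sku (keep=first):
   lead_days supplier   sku  weight  weight_times_lead_days
0         25   Vertex  A201      35                     875
8         29    Umbra  C102      49                    1421
add column combined = t['weight'] + t['weight_times_lead_days']:
   lead_days supplier   sku  weight  weight_times_lead_days  combined
0         25   Vertex  A201      35                     875       910
8         29    Umbra  C102      49                    1421      1470
Reading off the sum of column 'combined', we get 2380.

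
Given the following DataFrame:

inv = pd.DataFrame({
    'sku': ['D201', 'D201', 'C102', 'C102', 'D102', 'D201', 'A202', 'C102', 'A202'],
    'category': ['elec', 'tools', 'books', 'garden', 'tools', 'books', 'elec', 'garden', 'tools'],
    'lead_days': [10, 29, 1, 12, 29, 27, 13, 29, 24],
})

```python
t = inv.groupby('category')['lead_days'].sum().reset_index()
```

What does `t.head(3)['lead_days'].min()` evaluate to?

group by category, sum of lead_days:
category
books     28
elec      23
garden    41
tools     82
Name: lead_days, dtype: int64
reset_index():
  category  lead_days
0    books         28
1     elec         23
2   garden         41
3    tools         82
take first 3 rows:
  category  lead_days
0    books         28
1     elec         23
2   garden         41

23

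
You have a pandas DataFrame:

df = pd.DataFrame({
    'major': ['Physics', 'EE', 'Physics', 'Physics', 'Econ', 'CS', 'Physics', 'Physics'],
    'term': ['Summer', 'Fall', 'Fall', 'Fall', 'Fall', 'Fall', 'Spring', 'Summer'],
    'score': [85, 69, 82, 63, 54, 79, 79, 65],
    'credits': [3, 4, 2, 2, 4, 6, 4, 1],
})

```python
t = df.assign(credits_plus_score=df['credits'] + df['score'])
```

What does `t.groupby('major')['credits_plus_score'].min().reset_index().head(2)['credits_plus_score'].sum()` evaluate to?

158

add column credits_plus_score = df['credits'] + df['score']:
     major    term  score  credits  credits_plus_score
0  Physics  Summer     85        3                  88
1       EE    Fall     69        4                  73
2  Physics    Fall     82        2                  84
3  Physics    Fall     63        2                  65
4     Econ    Fall     54        4                  58
5       CS    Fall     79        6                  85
6  Physics  Spring     79        4                  83
7  Physics  Summer     65        1                  66
group by major, min of credits_plus_score:
major
CS         85
EE         73
Econ       58
Physics    65
Name: credits_plus_score, dtype: int64
reset_index():
     major  credits_plus_score
0       CS                  85
1       EE                  73
2     Econ                  58
3  Physics                  65
take first 2 rows:
  major  credits_plus_score
0    CS                  85
1    EE                  73
So sum() = 158.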